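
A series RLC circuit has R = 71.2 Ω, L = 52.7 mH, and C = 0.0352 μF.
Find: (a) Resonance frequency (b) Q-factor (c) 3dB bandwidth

Step 1 — Resonance: ω₀ = 1/√(LC) = 1/√(0.0527·3.52e-08) = 2.322e+04 rad/s.
Step 2 — f₀ = ω₀/(2π) = 3695 Hz.
Step 3 — Series Q: Q = ω₀L/R = 2.322e+04·0.0527/71.2 = 17.19.
Step 4 — Bandwidth: Δω = ω₀/Q = 1351 rad/s; BW = Δω/(2π) = 215 Hz.

(a) f₀ = 3695 Hz  (b) Q = 17.19  (c) BW = 215 Hz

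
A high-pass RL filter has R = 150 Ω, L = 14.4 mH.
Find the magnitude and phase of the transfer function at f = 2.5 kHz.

Step 1 — Angular frequency: ω = 2π·2500 = 1.571e+04 rad/s.
Step 2 — Transfer function: H(jω) = jωL/(R + jωL).
Step 3 — Numerator jωL = j·226.2; denominator R + jωL = 150 + j226.2.
Step 4 — H = 0.6946 + j0.4606.
Step 5 — Magnitude: |H| = 0.8334 (-1.6 dB); phase: φ = 33.6°.

|H| = 0.8334 (-1.6 dB), φ = 33.6°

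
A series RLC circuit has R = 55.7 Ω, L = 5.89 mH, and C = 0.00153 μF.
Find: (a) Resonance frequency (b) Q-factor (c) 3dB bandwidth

Step 1 — Resonance: ω₀ = 1/√(LC) = 1/√(0.00589·1.53e-09) = 3.331e+05 rad/s.
Step 2 — f₀ = ω₀/(2π) = 5.302e+04 Hz.
Step 3 — Series Q: Q = ω₀L/R = 3.331e+05·0.00589/55.7 = 35.23.
Step 4 — Bandwidth: Δω = ω₀/Q = 9457 rad/s; BW = Δω/(2π) = 1505 Hz.

(a) f₀ = 5.302e+04 Hz  (b) Q = 35.23  (c) BW = 1505 Hz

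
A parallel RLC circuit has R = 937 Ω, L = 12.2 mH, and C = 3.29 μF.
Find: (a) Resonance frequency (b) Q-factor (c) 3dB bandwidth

Step 1 — Resonance: ω₀ = 1/√(LC) = 1/√(0.0122·3.29e-06) = 4991 rad/s.
Step 2 — f₀ = ω₀/(2π) = 794.4 Hz.
Step 3 — Parallel Q: Q = R/(ω₀L) = 937/(4991·0.0122) = 15.39.
Step 4 — Bandwidth: Δω = ω₀/Q = 324.4 rad/s; BW = Δω/(2π) = 51.63 Hz.

(a) f₀ = 794.4 Hz  (b) Q = 15.39  (c) BW = 51.63 Hz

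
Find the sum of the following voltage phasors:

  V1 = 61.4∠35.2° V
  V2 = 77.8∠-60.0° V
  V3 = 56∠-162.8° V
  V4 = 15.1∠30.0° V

Step 1 — Convert each phasor to rectangular form:
  V1 = 61.4·(cos(35.2°) + j·sin(35.2°)) = 50.17 + j35.39 V
  V2 = 77.8·(cos(-60.0°) + j·sin(-60.0°)) = 38.9 - j67.38 V
  V3 = 56·(cos(-162.8°) + j·sin(-162.8°)) = -53.5 - j16.56 V
  V4 = 15.1·(cos(30.0°) + j·sin(30.0°)) = 13.08 + j7.55 V
Step 2 — Sum components: V_total = 48.65 - j40.99 V.
Step 3 — Convert to polar: |V_total| = 63.62 V, ∠V_total = -40.1°.

V_total = 63.62∠-40.1° V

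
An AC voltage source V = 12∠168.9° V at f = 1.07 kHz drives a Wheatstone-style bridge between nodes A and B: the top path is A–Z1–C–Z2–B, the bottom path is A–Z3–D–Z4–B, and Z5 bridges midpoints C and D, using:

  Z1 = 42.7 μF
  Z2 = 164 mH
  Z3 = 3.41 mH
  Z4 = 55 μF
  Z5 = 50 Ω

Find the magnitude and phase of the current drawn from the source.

Step 1 — Angular frequency: ω = 2π·f = 2π·1070 = 6723 rad/s.
Step 2 — Component impedances:
  Z1: Z = 1/(jωC) = -j/(ω·C) = 0 - j3.483 Ω
  Z2: Z = jωL = j·6723·0.164 = 0 + j1103 Ω
  Z3: Z = jωL = j·6723·0.00341 = 0 + j22.93 Ω
  Z4: Z = 1/(jωC) = -j/(ω·C) = 0 - j2.704 Ω
  Z5: Z = R = 50 Ω
Step 3 — Bridge requires nodal analysis (the Z5 bridge couples midpoints C and D, so the two paths cannot be reduced to a simple series/parallel combination). Setting node B to ground and injecting 1 A at node A, the 3-node admittance system at A, C, D solves to V_A = Z_AB = 8.894 + j16.46 Ω = 18.71∠61.6° Ω.
Step 4 — Source phasor: V = 12∠168.9° V = -11.78 + j2.31 V.
Step 5 — Ohm's law: I = V / Z_total = (-11.78 + j2.31) / (8.894 + j16.46) = -0.1906 + j0.6125 A.
Step 6 — Convert to polar: |I| = 0.6415 A, ∠I = 107.3°.

I = 0.6415∠107.3° A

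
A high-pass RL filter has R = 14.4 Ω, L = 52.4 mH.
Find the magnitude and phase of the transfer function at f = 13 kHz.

Step 1 — Angular frequency: ω = 2π·1.3e+04 = 8.168e+04 rad/s.
Step 2 — Transfer function: H(jω) = jωL/(R + jωL).
Step 3 — Numerator jωL = j·4280; denominator R + jωL = 14.4 + j4280.
Step 4 — H = 1 + j0.003364.
Step 5 — Magnitude: |H| = 1 (-0.0 dB); phase: φ = 0.2°.

|H| = 1 (-0.0 dB), φ = 0.2°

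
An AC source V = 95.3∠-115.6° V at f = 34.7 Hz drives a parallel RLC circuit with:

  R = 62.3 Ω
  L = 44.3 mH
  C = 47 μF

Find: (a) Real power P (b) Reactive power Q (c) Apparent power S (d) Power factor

Step 1 — Angular frequency: ω = 2π·f = 2π·34.7 = 218 rad/s.
Step 2 — Component impedances:
  R: Z = R = 62.3 Ω
  L: Z = jωL = j·218·0.0443 = 0 + j9.659 Ω
  C: Z = 1/(jωC) = -j/(ω·C) = 0 - j97.59 Ω
Step 3 — Parallel combination: 1/Z_total = 1/R + 1/L + 1/C; Z_total = 1.791 + j10.41 Ω = 10.56∠80.2° Ω.
Step 4 — Source phasor: V = 95.3∠-115.6° V = -41.18 - j85.94 V.
Step 5 — Current: I = V / Z = -8.679 + j2.462 A = 9.021∠164.2° A.
Step 6 — Complex power: S = V·I* = 145.8 + j847.2 VA.
Step 7 — Real power: P = Re(S) = 145.8 W.
Step 8 — Reactive power: Q = Im(S) = 847.2 VAR.
Step 9 — Apparent power: |S| = 859.7 VA.
Step 10 — Power factor: PF = P/|S| = 0.1696 (lagging).

(a) P = 145.8 W  (b) Q = 847.2 VAR  (c) S = 859.7 VA  (d) PF = 0.1696 (lagging)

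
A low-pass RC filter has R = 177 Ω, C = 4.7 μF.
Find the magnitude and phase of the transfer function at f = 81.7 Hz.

Step 1 — Angular frequency: ω = 2π·81.7 = 513.3 rad/s.
Step 2 — Transfer function: H(jω) = 1/(1 + jωRC).
Step 3 — Denominator: 1 + jωRC = 1 + j·513.3·177·4.7e-06 = 1 + j0.427.
Step 4 — H = 0.8458 - j0.3612.
Step 5 — Magnitude: |H| = 0.9197 (-0.7 dB); phase: φ = -23.1°.

|H| = 0.9197 (-0.7 dB), φ = -23.1°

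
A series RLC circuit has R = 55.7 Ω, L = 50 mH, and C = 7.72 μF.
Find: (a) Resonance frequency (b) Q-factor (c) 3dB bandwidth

Step 1 — Resonance: ω₀ = 1/√(LC) = 1/√(0.05·7.72e-06) = 1610 rad/s.
Step 2 — f₀ = ω₀/(2π) = 256.2 Hz.
Step 3 — Series Q: Q = ω₀L/R = 1610·0.05/55.7 = 1.445.
Step 4 — Bandwidth: Δω = ω₀/Q = 1114 rad/s; BW = Δω/(2π) = 177.3 Hz.

(a) f₀ = 256.2 Hz  (b) Q = 1.445  (c) BW = 177.3 Hz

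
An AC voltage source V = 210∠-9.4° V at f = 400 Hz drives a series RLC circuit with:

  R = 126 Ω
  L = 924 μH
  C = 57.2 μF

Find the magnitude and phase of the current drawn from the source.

Step 1 — Angular frequency: ω = 2π·f = 2π·400 = 2513 rad/s.
Step 2 — Component impedances:
  R: Z = R = 126 Ω
  L: Z = jωL = j·2513·0.000924 = 0 + j2.322 Ω
  C: Z = 1/(jωC) = -j/(ω·C) = 0 - j6.956 Ω
Step 3 — Series combination: Z_total = R + L + C = 126 - j4.634 Ω = 126.1∠-2.1° Ω.
Step 4 — Source phasor: V = 210∠-9.4° V = 207.2 - j34.3 V.
Step 5 — Ohm's law: I = V / Z_total = (207.2 - j34.3) / (126 - j4.634) = 1.652 - j0.2115 A.
Step 6 — Convert to polar: |I| = 1.666 A, ∠I = -7.3°.

I = 1.666∠-7.3° A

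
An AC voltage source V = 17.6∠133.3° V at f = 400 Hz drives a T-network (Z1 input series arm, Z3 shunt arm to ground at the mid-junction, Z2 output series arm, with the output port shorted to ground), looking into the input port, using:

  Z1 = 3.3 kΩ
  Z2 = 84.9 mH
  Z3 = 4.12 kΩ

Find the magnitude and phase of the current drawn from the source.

Step 1 — Angular frequency: ω = 2π·f = 2π·400 = 2513 rad/s.
Step 2 — Component impedances:
  Z1: Z = R = 3300 Ω
  Z2: Z = jωL = j·2513·0.0849 = 0 + j213.4 Ω
  Z3: Z = R = 4120 Ω
Step 3 — With the output port shorted to ground, the output series arm Z2 runs from the junction to ground; the shunt arm Z3 also runs from the junction to ground. They appear in parallel: Z3 || Z2 = 11.02 + j212.8 Ω.
Step 4 — Series with input arm Z1: Z_in = Z1 + (Z3 || Z2) = 3311 + j212.8 Ω = 3318∠3.7° Ω.
Step 5 — Source phasor: V = 17.6∠133.3° V = -12.07 + j12.81 V.
Step 6 — Ohm's law: I = V / Z_total = (-12.07 + j12.81) / (3311 + j212.8) = -0.003383 + j0.004086 A.
Step 7 — Convert to polar: |I| = 0.005305 A, ∠I = 129.6°.

I = 0.005305∠129.6° A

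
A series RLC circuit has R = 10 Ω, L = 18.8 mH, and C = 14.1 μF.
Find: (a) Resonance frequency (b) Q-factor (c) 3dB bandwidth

Step 1 — Resonance: ω₀ = 1/√(LC) = 1/√(0.0188·1.41e-05) = 1942 rad/s.
Step 2 — f₀ = ω₀/(2π) = 309.1 Hz.
Step 3 — Series Q: Q = ω₀L/R = 1942·0.0188/10 = 3.651.
Step 4 — Bandwidth: Δω = ω₀/Q = 531.9 rad/s; BW = Δω/(2π) = 84.66 Hz.

(a) f₀ = 309.1 Hz  (b) Q = 3.651  (c) BW = 84.66 Hz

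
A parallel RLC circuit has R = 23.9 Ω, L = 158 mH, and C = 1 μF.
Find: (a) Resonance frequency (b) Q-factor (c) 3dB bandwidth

Step 1 — Resonance: ω₀ = 1/√(LC) = 1/√(0.158·1e-06) = 2516 rad/s.
Step 2 — f₀ = ω₀/(2π) = 400.4 Hz.
Step 3 — Parallel Q: Q = R/(ω₀L) = 23.9/(2516·0.158) = 0.06013.
Step 4 — Bandwidth: Δω = ω₀/Q = 4.184e+04 rad/s; BW = Δω/(2π) = 6659 Hz.

(a) f₀ = 400.4 Hz  (b) Q = 0.06013  (c) BW = 6659 Hz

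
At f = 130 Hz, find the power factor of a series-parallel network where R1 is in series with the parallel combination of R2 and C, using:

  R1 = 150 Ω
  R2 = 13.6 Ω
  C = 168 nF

Step 1 — Angular frequency: ω = 2π·f = 2π·130 = 816.8 rad/s.
Step 2 — Component impedances:
  R1: Z = R = 150 Ω
  R2: Z = R = 13.6 Ω
  C: Z = 1/(jωC) = -j/(ω·C) = 0 - j7287 Ω
Step 3 — Parallel branch: R2 || C = 1/(1/R2 + 1/C) = 13.6 - j0.02538 Ω.
Step 4 — Series with R1: Z_total = R1 + (R2 || C) = 163.6 - j0.02538 Ω = 163.6∠-0.0° Ω.
Step 5 — Power factor: PF = cos(φ) = Re(Z)/|Z| = 163.6/163.6 = 1.
Step 6 — Type: Im(Z) = -0.02538 ⇒ leading (phase φ = -0.0°).

PF = 1 (leading, φ = -0.0°)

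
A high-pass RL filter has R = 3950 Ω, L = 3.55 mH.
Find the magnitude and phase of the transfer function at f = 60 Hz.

Step 1 — Angular frequency: ω = 2π·60 = 377 rad/s.
Step 2 — Transfer function: H(jω) = jωL/(R + jωL).
Step 3 — Numerator jωL = j·1.338; denominator R + jωL = 3950 + j1.338.
Step 4 — H = 1.148e-07 + j0.0003388.
Step 5 — Magnitude: |H| = 0.0003388 (-69.4 dB); phase: φ = 90.0°.

|H| = 0.0003388 (-69.4 dB), φ = 90.0°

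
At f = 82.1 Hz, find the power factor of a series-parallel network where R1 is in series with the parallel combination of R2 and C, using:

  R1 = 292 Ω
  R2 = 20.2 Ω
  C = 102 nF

Step 1 — Angular frequency: ω = 2π·f = 2π·82.1 = 515.8 rad/s.
Step 2 — Component impedances:
  R1: Z = R = 292 Ω
  R2: Z = R = 20.2 Ω
  C: Z = 1/(jωC) = -j/(ω·C) = 0 - j1.901e+04 Ω
Step 3 — Parallel branch: R2 || C = 1/(1/R2 + 1/C) = 20.2 - j0.02147 Ω.
Step 4 — Series with R1: Z_total = R1 + (R2 || C) = 312.2 - j0.02147 Ω = 312.2∠-0.0° Ω.
Step 5 — Power factor: PF = cos(φ) = Re(Z)/|Z| = 312.2/312.2 = 1.
Step 6 — Type: Im(Z) = -0.02147 ⇒ leading (phase φ = -0.0°).

PF = 1 (leading, φ = -0.0°)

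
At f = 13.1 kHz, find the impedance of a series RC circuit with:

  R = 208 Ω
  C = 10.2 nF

Step 1 — Angular frequency: ω = 2π·f = 2π·1.31e+04 = 8.231e+04 rad/s.
Step 2 — Component impedances:
  R: Z = R = 208 Ω
  C: Z = 1/(jωC) = -j/(ω·C) = 0 - j1191 Ω
Step 3 — Series combination: Z_total = R + C = 208 - j1191 Ω = 1209∠-80.1° Ω.

Z = 208 - j1191 Ω = 1209∠-80.1° Ω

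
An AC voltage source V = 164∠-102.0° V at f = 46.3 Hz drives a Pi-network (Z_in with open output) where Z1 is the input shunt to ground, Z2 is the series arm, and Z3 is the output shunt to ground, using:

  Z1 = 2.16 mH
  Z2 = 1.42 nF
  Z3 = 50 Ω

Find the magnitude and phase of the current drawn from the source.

Step 1 — Angular frequency: ω = 2π·f = 2π·46.3 = 290.9 rad/s.
Step 2 — Component impedances:
  Z1: Z = jωL = j·290.9·0.00216 = 0 + j0.6284 Ω
  Z2: Z = 1/(jωC) = -j/(ω·C) = 0 - j2.421e+06 Ω
  Z3: Z = R = 50 Ω
Step 3 — With open output, the series arm Z2 and the output shunt Z3 appear in series to ground: Z2 + Z3 = 50 - j2.421e+06 Ω.
Step 4 — Parallel with input shunt Z1: Z_in = Z1 || (Z2 + Z3) = 0 + j0.6284 Ω = 0.6284∠90.0° Ω.
Step 5 — Source phasor: V = 164∠-102.0° V = -34.1 - j160.4 V.
Step 6 — Ohm's law: I = V / Z_total = (-34.1 - j160.4) / (0 + j0.6284) = -255.3 + j54.26 A.
Step 7 — Convert to polar: |I| = 261 A, ∠I = 168.0°.

I = 261∠168.0° A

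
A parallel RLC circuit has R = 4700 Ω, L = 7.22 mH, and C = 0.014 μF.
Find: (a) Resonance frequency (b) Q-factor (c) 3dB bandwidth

Step 1 — Resonance: ω₀ = 1/√(LC) = 1/√(0.00722·1.4e-08) = 9.946e+04 rad/s.
Step 2 — f₀ = ω₀/(2π) = 1.583e+04 Hz.
Step 3 — Parallel Q: Q = R/(ω₀L) = 4700/(9.946e+04·0.00722) = 6.545.
Step 4 — Bandwidth: Δω = ω₀/Q = 1.52e+04 rad/s; BW = Δω/(2π) = 2419 Hz.

(a) f₀ = 1.583e+04 Hz  (b) Q = 6.545  (c) BW = 2419 Hz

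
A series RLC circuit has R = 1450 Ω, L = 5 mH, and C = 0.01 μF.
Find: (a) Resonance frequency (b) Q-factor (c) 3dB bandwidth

Step 1 — Resonance: ω₀ = 1/√(LC) = 1/√(0.005·1e-08) = 1.414e+05 rad/s.
Step 2 — f₀ = ω₀/(2π) = 2.251e+04 Hz.
Step 3 — Series Q: Q = ω₀L/R = 1.414e+05·0.005/1450 = 0.4877.
Step 4 — Bandwidth: Δω = ω₀/Q = 2.9e+05 rad/s; BW = Δω/(2π) = 4.615e+04 Hz.

(a) f₀ = 2.251e+04 Hz  (b) Q = 0.4877  (c) BW = 4.615e+04 Hz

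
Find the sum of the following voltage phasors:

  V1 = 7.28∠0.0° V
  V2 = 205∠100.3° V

Step 1 — Convert each phasor to rectangular form:
  V1 = 7.28·(cos(0.0°) + j·sin(0.0°)) = 7.28 V
  V2 = 205·(cos(100.3°) + j·sin(100.3°)) = -36.65 + j201.7 V
Step 2 — Sum components: V_total = -29.37 + j201.7 V.
Step 3 — Convert to polar: |V_total| = 203.8 V, ∠V_total = 98.3°.

V_total = 203.8∠98.3° V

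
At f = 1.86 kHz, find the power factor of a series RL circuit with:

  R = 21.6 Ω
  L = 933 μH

Step 1 — Angular frequency: ω = 2π·f = 2π·1860 = 1.169e+04 rad/s.
Step 2 — Component impedances:
  R: Z = R = 21.6 Ω
  L: Z = jωL = j·1.169e+04·0.000933 = 0 + j10.9 Ω
Step 3 — Series combination: Z_total = R + L = 21.6 + j10.9 Ω = 24.2∠26.8° Ω.
Step 4 — Power factor: PF = cos(φ) = Re(Z)/|Z| = 21.6/24.196 = 0.8927.
Step 5 — Type: Im(Z) = 10.9 ⇒ lagging (phase φ = 26.8°).

PF = 0.8927 (lagging, φ = 26.8°)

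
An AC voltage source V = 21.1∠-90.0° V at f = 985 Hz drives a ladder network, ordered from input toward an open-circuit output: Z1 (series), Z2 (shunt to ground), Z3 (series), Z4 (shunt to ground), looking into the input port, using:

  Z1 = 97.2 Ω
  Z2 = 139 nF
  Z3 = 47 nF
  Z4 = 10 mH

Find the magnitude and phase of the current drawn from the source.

Step 1 — Angular frequency: ω = 2π·f = 2π·985 = 6189 rad/s.
Step 2 — Component impedances:
  Z1: Z = R = 97.2 Ω
  Z2: Z = 1/(jωC) = -j/(ω·C) = 0 - j1162 Ω
  Z3: Z = 1/(jωC) = -j/(ω·C) = 0 - j3438 Ω
  Z4: Z = jωL = j·6189·0.01 = 0 + j61.89 Ω
Step 3 — Ladder network (open output): work backward from the far end, alternating series and parallel combinations. Z_in = 97.2 - j864.7 Ω = 870.1∠-83.6° Ω.
Step 4 — Source phasor: V = 21.1∠-90.0° V = 0 - j21.1 V.
Step 5 — Ohm's law: I = V / Z_total = (0 - j21.1) / (97.2 - j864.7) = 0.0241 - j0.002709 A.
Step 6 — Convert to polar: |I| = 0.02425 A, ∠I = -6.4°.

I = 0.02425∠-6.4° A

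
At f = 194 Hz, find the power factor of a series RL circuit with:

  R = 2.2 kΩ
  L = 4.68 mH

Step 1 — Angular frequency: ω = 2π·f = 2π·194 = 1219 rad/s.
Step 2 — Component impedances:
  R: Z = R = 2200 Ω
  L: Z = jωL = j·1219·0.00468 = 0 + j5.705 Ω
Step 3 — Series combination: Z_total = R + L = 2200 + j5.705 Ω = 2200∠0.1° Ω.
Step 4 — Power factor: PF = cos(φ) = Re(Z)/|Z| = 2200/2200 = 1.
Step 5 — Type: Im(Z) = 5.705 ⇒ lagging (phase φ = 0.1°).

PF = 1 (lagging, φ = 0.1°)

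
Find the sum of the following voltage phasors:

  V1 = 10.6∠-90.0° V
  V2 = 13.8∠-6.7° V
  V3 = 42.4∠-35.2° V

Step 1 — Convert each phasor to rectangular form:
  V1 = 10.6·(cos(-90.0°) + j·sin(-90.0°)) = 0 - j10.6 V
  V2 = 13.8·(cos(-6.7°) + j·sin(-6.7°)) = 13.71 - j1.61 V
  V3 = 42.4·(cos(-35.2°) + j·sin(-35.2°)) = 34.65 - j24.44 V
Step 2 — Sum components: V_total = 48.35 - j36.65 V.
Step 3 — Convert to polar: |V_total| = 60.67 V, ∠V_total = -37.2°.

V_total = 60.67∠-37.2° V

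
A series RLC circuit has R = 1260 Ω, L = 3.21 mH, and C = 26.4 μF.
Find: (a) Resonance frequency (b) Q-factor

Step 1 — Resonance condition Im(Z)=0 gives ω₀ = 1/√(LC).
Step 2 — ω₀ = 1/√(0.00321·2.64e-05) = 3435 rad/s.
Step 3 — f₀ = ω₀/(2π) = 546.7 Hz.
Step 4 — Series Q: Q = ω₀L/R = 3435·0.00321/1260 = 0.008751.

(a) f₀ = 546.7 Hz  (b) Q = 0.008751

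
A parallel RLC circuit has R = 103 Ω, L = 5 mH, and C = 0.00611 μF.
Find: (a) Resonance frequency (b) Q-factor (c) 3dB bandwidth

Step 1 — Resonance: ω₀ = 1/√(LC) = 1/√(0.005·6.11e-09) = 1.809e+05 rad/s.
Step 2 — f₀ = ω₀/(2π) = 2.879e+04 Hz.
Step 3 — Parallel Q: Q = R/(ω₀L) = 103/(1.809e+05·0.005) = 0.1139.
Step 4 — Bandwidth: Δω = ω₀/Q = 1.589e+06 rad/s; BW = Δω/(2π) = 2.529e+05 Hz.

(a) f₀ = 2.879e+04 Hz  (b) Q = 0.1139  (c) BW = 2.529e+05 Hz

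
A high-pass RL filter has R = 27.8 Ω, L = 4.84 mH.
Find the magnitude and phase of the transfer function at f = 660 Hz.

Step 1 — Angular frequency: ω = 2π·660 = 4147 rad/s.
Step 2 — Transfer function: H(jω) = jωL/(R + jωL).
Step 3 — Numerator jωL = j·20.07; denominator R + jωL = 27.8 + j20.07.
Step 4 — H = 0.3426 + j0.4746.
Step 5 — Magnitude: |H| = 0.5854 (-4.7 dB); phase: φ = 54.2°.

|H| = 0.5854 (-4.7 dB), φ = 54.2°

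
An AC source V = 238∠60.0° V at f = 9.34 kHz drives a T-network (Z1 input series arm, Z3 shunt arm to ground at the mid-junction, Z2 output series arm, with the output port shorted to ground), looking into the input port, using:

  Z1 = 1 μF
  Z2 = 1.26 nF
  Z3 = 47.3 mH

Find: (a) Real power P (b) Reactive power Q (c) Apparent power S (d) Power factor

Step 1 — Angular frequency: ω = 2π·f = 2π·9340 = 5.868e+04 rad/s.
Step 2 — Component impedances:
  Z1: Z = 1/(jωC) = -j/(ω·C) = 0 - j17.04 Ω
  Z2: Z = 1/(jωC) = -j/(ω·C) = 0 - j1.352e+04 Ω
  Z3: Z = jωL = j·5.868e+04·0.0473 = 0 + j2776 Ω
Step 3 — With the output port shorted to ground, the output series arm Z2 runs from the junction to ground; the shunt arm Z3 also runs from the junction to ground. They appear in parallel: Z3 || Z2 = 0 + j3493 Ω.
Step 4 — Series with input arm Z1: Z_in = Z1 + (Z3 || Z2) = 0 + j3476 Ω = 3476∠90.0° Ω.
Step 5 — Source phasor: V = 238∠60.0° V = 119 + j206.1 V.
Step 6 — Current: I = V / Z = 0.0593 - j0.03424 A = 0.06848∠-30.0° A.
Step 7 — Complex power: S = V·I* = 0 + j16.3 VA.
Step 8 — Real power: P = Re(S) = 0 W.
Step 9 — Reactive power: Q = Im(S) = 16.3 VAR.
Step 10 — Apparent power: |S| = 16.3 VA.
Step 11 — Power factor: PF = P/|S| = 0 (lagging).

(a) P = 0 W  (b) Q = 16.3 VAR  (c) S = 16.3 VA  (d) PF = 0 (lagging)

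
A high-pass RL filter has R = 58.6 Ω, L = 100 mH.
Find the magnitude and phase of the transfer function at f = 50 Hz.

Step 1 — Angular frequency: ω = 2π·50 = 314.2 rad/s.
Step 2 — Transfer function: H(jω) = jωL/(R + jωL).
Step 3 — Numerator jωL = j·31.42; denominator R + jωL = 58.6 + j31.42.
Step 4 — H = 0.2232 + j0.4164.
Step 5 — Magnitude: |H| = 0.4725 (-6.5 dB); phase: φ = 61.8°.

|H| = 0.4725 (-6.5 dB), φ = 61.8°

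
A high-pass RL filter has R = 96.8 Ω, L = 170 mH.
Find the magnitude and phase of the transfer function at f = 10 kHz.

Step 1 — Angular frequency: ω = 2π·1e+04 = 6.283e+04 rad/s.
Step 2 — Transfer function: H(jω) = jωL/(R + jωL).
Step 3 — Numerator jωL = j·1.068e+04; denominator R + jωL = 96.8 + j1.068e+04.
Step 4 — H = 0.9999 + j0.009062.
Step 5 — Magnitude: |H| = 1 (-0.0 dB); phase: φ = 0.5°.

|H| = 1 (-0.0 dB), φ = 0.5°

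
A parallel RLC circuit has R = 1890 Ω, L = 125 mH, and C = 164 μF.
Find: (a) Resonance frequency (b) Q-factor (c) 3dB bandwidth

Step 1 — Resonance: ω₀ = 1/√(LC) = 1/√(0.125·0.000164) = 220.9 rad/s.
Step 2 — f₀ = ω₀/(2π) = 35.15 Hz.
Step 3 — Parallel Q: Q = R/(ω₀L) = 1890/(220.9·0.125) = 68.46.
Step 4 — Bandwidth: Δω = ω₀/Q = 3.226 rad/s; BW = Δω/(2π) = 0.5135 Hz.

(a) f₀ = 35.15 Hz  (b) Q = 68.46  (c) BW = 0.5135 Hz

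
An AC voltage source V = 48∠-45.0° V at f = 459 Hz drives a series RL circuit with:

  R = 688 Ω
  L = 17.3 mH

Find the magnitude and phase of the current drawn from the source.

Step 1 — Angular frequency: ω = 2π·f = 2π·459 = 2884 rad/s.
Step 2 — Component impedances:
  R: Z = R = 688 Ω
  L: Z = jωL = j·2884·0.0173 = 0 + j49.89 Ω
Step 3 — Series combination: Z_total = R + L = 688 + j49.89 Ω = 689.8∠4.1° Ω.
Step 4 — Source phasor: V = 48∠-45.0° V = 33.94 - j33.94 V.
Step 5 — Ohm's law: I = V / Z_total = (33.94 - j33.94) / (688 + j49.89) = 0.04552 - j0.05263 A.
Step 6 — Convert to polar: |I| = 0.06958 A, ∠I = -49.1°.

I = 0.06958∠-49.1° A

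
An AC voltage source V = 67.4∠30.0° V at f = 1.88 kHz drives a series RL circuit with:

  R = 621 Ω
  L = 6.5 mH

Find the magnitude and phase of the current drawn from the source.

Step 1 — Angular frequency: ω = 2π·f = 2π·1880 = 1.181e+04 rad/s.
Step 2 — Component impedances:
  R: Z = R = 621 Ω
  L: Z = jωL = j·1.181e+04·0.0065 = 0 + j76.78 Ω
Step 3 — Series combination: Z_total = R + L = 621 + j76.78 Ω = 625.7∠7.0° Ω.
Step 4 — Source phasor: V = 67.4∠30.0° V = 58.37 + j33.7 V.
Step 5 — Ohm's law: I = V / Z_total = (58.37 + j33.7) / (621 + j76.78) = 0.09919 + j0.042 A.
Step 6 — Convert to polar: |I| = 0.1077 A, ∠I = 23.0°.

I = 0.1077∠23.0° A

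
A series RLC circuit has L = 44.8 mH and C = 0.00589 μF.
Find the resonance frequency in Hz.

Step 1 — Resonance condition Im(Z)=0 gives ω₀ = 1/√(LC).
Step 2 — ω₀ = 1/√(0.0448·5.89e-09) = 6.156e+04 rad/s.
Step 3 — f₀ = ω₀/(2π) = 9798 Hz.

f₀ = 9798 Hz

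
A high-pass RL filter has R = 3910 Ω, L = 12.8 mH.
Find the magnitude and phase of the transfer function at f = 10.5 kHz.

Step 1 — Angular frequency: ω = 2π·1.05e+04 = 6.597e+04 rad/s.
Step 2 — Transfer function: H(jω) = jωL/(R + jωL).
Step 3 — Numerator jωL = j·844.5; denominator R + jωL = 3910 + j844.5.
Step 4 — H = 0.04457 + j0.2063.
Step 5 — Magnitude: |H| = 0.2111 (-13.5 dB); phase: φ = 77.8°.

|H| = 0.2111 (-13.5 dB), φ = 77.8°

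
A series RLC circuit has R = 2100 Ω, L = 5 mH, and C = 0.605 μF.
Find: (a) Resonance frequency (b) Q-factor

Step 1 — Resonance condition Im(Z)=0 gives ω₀ = 1/√(LC).
Step 2 — ω₀ = 1/√(0.005·6.05e-07) = 1.818e+04 rad/s.
Step 3 — f₀ = ω₀/(2π) = 2894 Hz.
Step 4 — Series Q: Q = ω₀L/R = 1.818e+04·0.005/2100 = 0.04329.

(a) f₀ = 2894 Hz  (b) Q = 0.04329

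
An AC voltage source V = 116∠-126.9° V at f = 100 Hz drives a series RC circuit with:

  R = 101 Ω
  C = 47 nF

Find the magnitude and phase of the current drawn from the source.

Step 1 — Angular frequency: ω = 2π·f = 2π·100 = 628.3 rad/s.
Step 2 — Component impedances:
  R: Z = R = 101 Ω
  C: Z = 1/(jωC) = -j/(ω·C) = 0 - j3.386e+04 Ω
Step 3 — Series combination: Z_total = R + C = 101 - j3.386e+04 Ω = 3.386e+04∠-89.8° Ω.
Step 4 — Source phasor: V = 116∠-126.9° V = -69.65 - j92.76 V.
Step 5 — Ohm's law: I = V / Z_total = (-69.65 - j92.76) / (101 - j3.386e+04) = 0.002733 - j0.002065 A.
Step 6 — Convert to polar: |I| = 0.003426 A, ∠I = -37.1°.

I = 0.003426∠-37.1° A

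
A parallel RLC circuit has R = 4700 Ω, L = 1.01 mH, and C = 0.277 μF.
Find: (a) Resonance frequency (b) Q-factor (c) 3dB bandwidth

Step 1 — Resonance: ω₀ = 1/√(LC) = 1/√(0.00101·2.77e-07) = 5.979e+04 rad/s.
Step 2 — f₀ = ω₀/(2π) = 9515 Hz.
Step 3 — Parallel Q: Q = R/(ω₀L) = 4700/(5.979e+04·0.00101) = 77.84.
Step 4 — Bandwidth: Δω = ω₀/Q = 768.1 rad/s; BW = Δω/(2π) = 122.2 Hz.

(a) f₀ = 9515 Hz  (b) Q = 77.84  (c) BW = 122.2 Hz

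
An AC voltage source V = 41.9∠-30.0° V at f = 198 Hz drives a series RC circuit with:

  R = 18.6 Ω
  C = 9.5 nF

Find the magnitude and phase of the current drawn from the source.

Step 1 — Angular frequency: ω = 2π·f = 2π·198 = 1244 rad/s.
Step 2 — Component impedances:
  R: Z = R = 18.6 Ω
  C: Z = 1/(jωC) = -j/(ω·C) = 0 - j8.461e+04 Ω
Step 3 — Series combination: Z_total = R + C = 18.6 - j8.461e+04 Ω = 8.461e+04∠-90.0° Ω.
Step 4 — Source phasor: V = 41.9∠-30.0° V = 36.29 - j20.95 V.
Step 5 — Ohm's law: I = V / Z_total = (36.29 - j20.95) / (18.6 - j8.461e+04) = 0.0002477 + j0.0004288 A.
Step 6 — Convert to polar: |I| = 0.0004952 A, ∠I = 60.0°.

I = 0.0004952∠60.0° A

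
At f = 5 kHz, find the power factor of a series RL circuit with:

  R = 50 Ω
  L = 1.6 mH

Step 1 — Angular frequency: ω = 2π·f = 2π·5000 = 3.142e+04 rad/s.
Step 2 — Component impedances:
  R: Z = R = 50 Ω
  L: Z = jωL = j·3.142e+04·0.0016 = 0 + j50.27 Ω
Step 3 — Series combination: Z_total = R + L = 50 + j50.27 Ω = 70.9∠45.2° Ω.
Step 4 — Power factor: PF = cos(φ) = Re(Z)/|Z| = 50/70.9 = 0.7052.
Step 5 — Type: Im(Z) = 50.27 ⇒ lagging (phase φ = 45.2°).

PF = 0.7052 (lagging, φ = 45.2°)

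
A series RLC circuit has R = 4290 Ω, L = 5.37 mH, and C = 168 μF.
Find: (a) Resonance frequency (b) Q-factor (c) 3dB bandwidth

Step 1 — Resonance condition Im(Z)=0 gives ω₀ = 1/√(LC).
Step 2 — ω₀ = 1/√(0.00537·0.000168) = 1053 rad/s.
Step 3 — f₀ = ω₀/(2π) = 167.6 Hz.
Step 4 — Series Q: Q = ω₀L/R = 1053·0.00537/4290 = 0.001318.
Step 5 — 3dB bandwidth: Δω = ω₀/Q = 7.989e+05 rad/s; BW = Δω/(2π) = 1.271e+05 Hz.

(a) f₀ = 167.6 Hz  (b) Q = 0.001318  (c) BW = 1.271e+05 Hz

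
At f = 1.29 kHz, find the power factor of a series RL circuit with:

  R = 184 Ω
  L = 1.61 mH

Step 1 — Angular frequency: ω = 2π·f = 2π·1290 = 8105 rad/s.
Step 2 — Component impedances:
  R: Z = R = 184 Ω
  L: Z = jωL = j·8105·0.00161 = 0 + j13.05 Ω
Step 3 — Series combination: Z_total = R + L = 184 + j13.05 Ω = 184.5∠4.1° Ω.
Step 4 — Power factor: PF = cos(φ) = Re(Z)/|Z| = 184/184.46 = 0.9975.
Step 5 — Type: Im(Z) = 13.05 ⇒ lagging (phase φ = 4.1°).

PF = 0.9975 (lagging, φ = 4.1°)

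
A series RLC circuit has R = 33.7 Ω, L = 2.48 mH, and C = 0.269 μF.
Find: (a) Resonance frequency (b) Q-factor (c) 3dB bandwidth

Step 1 — Resonance: ω₀ = 1/√(LC) = 1/√(0.00248·2.69e-07) = 3.872e+04 rad/s.
Step 2 — f₀ = ω₀/(2π) = 6162 Hz.
Step 3 — Series Q: Q = ω₀L/R = 3.872e+04·0.00248/33.7 = 2.849.
Step 4 — Bandwidth: Δω = ω₀/Q = 1.359e+04 rad/s; BW = Δω/(2π) = 2163 Hz.

(a) f₀ = 6162 Hz  (b) Q = 2.849  (c) BW = 2163 Hz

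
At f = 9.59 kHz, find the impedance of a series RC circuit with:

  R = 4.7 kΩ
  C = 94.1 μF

Step 1 — Angular frequency: ω = 2π·f = 2π·9590 = 6.026e+04 rad/s.
Step 2 — Component impedances:
  R: Z = R = 4700 Ω
  C: Z = 1/(jωC) = -j/(ω·C) = 0 - j0.1764 Ω
Step 3 — Series combination: Z_total = R + C = 4700 - j0.1764 Ω = 4700∠-0.0° Ω.

Z = 4700 - j0.1764 Ω = 4700∠-0.0° Ω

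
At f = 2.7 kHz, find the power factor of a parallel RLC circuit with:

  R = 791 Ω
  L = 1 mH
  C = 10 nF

Step 1 — Angular frequency: ω = 2π·f = 2π·2700 = 1.696e+04 rad/s.
Step 2 — Component impedances:
  R: Z = R = 791 Ω
  L: Z = jωL = j·1.696e+04·0.001 = 0 + j16.96 Ω
  C: Z = 1/(jωC) = -j/(ω·C) = 0 - j5895 Ω
Step 3 — Parallel combination: 1/Z_total = 1/R + 1/L + 1/C; Z_total = 0.3658 + j17.01 Ω = 17.01∠88.8° Ω.
Step 4 — Power factor: PF = cos(φ) = Re(Z)/|Z| = 0.3658/17.01 = 0.0215.
Step 5 — Type: Im(Z) = 17.01 ⇒ lagging (phase φ = 88.8°).

PF = 0.0215 (lagging, φ = 88.8°)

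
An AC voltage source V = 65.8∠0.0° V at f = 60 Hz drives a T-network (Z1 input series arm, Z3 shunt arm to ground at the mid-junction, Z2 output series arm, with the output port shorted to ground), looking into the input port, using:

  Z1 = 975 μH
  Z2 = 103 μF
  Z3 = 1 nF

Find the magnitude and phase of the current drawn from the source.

Step 1 — Angular frequency: ω = 2π·f = 2π·60 = 377 rad/s.
Step 2 — Component impedances:
  Z1: Z = jωL = j·377·0.000975 = 0 + j0.3676 Ω
  Z2: Z = 1/(jωC) = -j/(ω·C) = 0 - j25.75 Ω
  Z3: Z = 1/(jωC) = -j/(ω·C) = 0 - j2.653e+06 Ω
Step 3 — With the output port shorted to ground, the output series arm Z2 runs from the junction to ground; the shunt arm Z3 also runs from the junction to ground. They appear in parallel: Z3 || Z2 = 0 - j25.75 Ω.
Step 4 — Series with input arm Z1: Z_in = Z1 + (Z3 || Z2) = 0 - j25.39 Ω = 25.39∠-90.0° Ω.
Step 5 — Source phasor: V = 65.8∠0.0° V = 65.8 V.
Step 6 — Ohm's law: I = V / Z_total = (65.8) / (0 - j25.39) = 0 + j2.592 A.
Step 7 — Convert to polar: |I| = 2.592 A, ∠I = 90.0°.

I = 2.592∠90.0° A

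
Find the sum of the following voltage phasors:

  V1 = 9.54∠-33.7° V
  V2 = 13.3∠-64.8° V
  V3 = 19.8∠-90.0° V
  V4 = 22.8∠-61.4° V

Step 1 — Convert each phasor to rectangular form:
  V1 = 9.54·(cos(-33.7°) + j·sin(-33.7°)) = 7.937 - j5.293 V
  V2 = 13.3·(cos(-64.8°) + j·sin(-64.8°)) = 5.663 - j12.03 V
  V3 = 19.8·(cos(-90.0°) + j·sin(-90.0°)) = 0 - j19.8 V
  V4 = 22.8·(cos(-61.4°) + j·sin(-61.4°)) = 10.91 - j20.02 V
Step 2 — Sum components: V_total = 24.51 - j57.15 V.
Step 3 — Convert to polar: |V_total| = 62.18 V, ∠V_total = -66.8°.

V_total = 62.18∠-66.8° V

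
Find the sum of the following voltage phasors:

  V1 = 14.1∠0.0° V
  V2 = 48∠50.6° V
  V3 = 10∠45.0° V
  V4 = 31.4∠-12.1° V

Step 1 — Convert each phasor to rectangular form:
  V1 = 14.1·(cos(0.0°) + j·sin(0.0°)) = 14.1 V
  V2 = 48·(cos(50.6°) + j·sin(50.6°)) = 30.47 + j37.09 V
  V3 = 10·(cos(45.0°) + j·sin(45.0°)) = 7.071 + j7.071 V
  V4 = 31.4·(cos(-12.1°) + j·sin(-12.1°)) = 30.7 - j6.582 V
Step 2 — Sum components: V_total = 82.34 + j37.58 V.
Step 3 — Convert to polar: |V_total| = 90.51 V, ∠V_total = 24.5°.

V_total = 90.51∠24.5° V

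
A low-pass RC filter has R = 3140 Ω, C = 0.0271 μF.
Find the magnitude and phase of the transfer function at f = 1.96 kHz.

Step 1 — Angular frequency: ω = 2π·1960 = 1.232e+04 rad/s.
Step 2 — Transfer function: H(jω) = 1/(1 + jωRC).
Step 3 — Denominator: 1 + jωRC = 1 + j·1.232e+04·3140·2.71e-08 = 1 + j1.048.
Step 4 — H = 0.4766 - j0.4995.
Step 5 — Magnitude: |H| = 0.6904 (-3.2 dB); phase: φ = -46.3°.

|H| = 0.6904 (-3.2 dB), φ = -46.3°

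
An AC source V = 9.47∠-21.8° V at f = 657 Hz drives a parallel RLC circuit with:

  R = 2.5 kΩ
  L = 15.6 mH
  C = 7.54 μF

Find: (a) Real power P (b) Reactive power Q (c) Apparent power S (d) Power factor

Step 1 — Angular frequency: ω = 2π·f = 2π·657 = 4128 rad/s.
Step 2 — Component impedances:
  R: Z = R = 2500 Ω
  L: Z = jωL = j·4128·0.0156 = 0 + j64.4 Ω
  C: Z = 1/(jωC) = -j/(ω·C) = 0 - j32.13 Ω
Step 3 — Parallel combination: 1/Z_total = 1/R + 1/L + 1/C; Z_total = 1.643 - j64.07 Ω = 64.09∠-88.5° Ω.
Step 4 — Source phasor: V = 9.47∠-21.8° V = 8.793 - j3.517 V.
Step 5 — Current: I = V / Z = 0.05837 + j0.1357 A = 0.1478∠66.7° A.
Step 6 — Complex power: S = V·I* = 0.03587 - j1.399 VA.
Step 7 — Real power: P = Re(S) = 0.03587 W.
Step 8 — Reactive power: Q = Im(S) = -1.399 VAR.
Step 9 — Apparent power: |S| = 1.399 VA.
Step 10 — Power factor: PF = P/|S| = 0.02564 (leading).

(a) P = 0.03587 W  (b) Q = -1.399 VAR  (c) S = 1.399 VA  (d) PF = 0.02564 (leading)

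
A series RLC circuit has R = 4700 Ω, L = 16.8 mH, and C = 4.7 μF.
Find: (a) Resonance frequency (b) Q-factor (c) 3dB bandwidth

Step 1 — Resonance: ω₀ = 1/√(LC) = 1/√(0.0168·4.7e-06) = 3559 rad/s.
Step 2 — f₀ = ω₀/(2π) = 566.4 Hz.
Step 3 — Series Q: Q = ω₀L/R = 3559·0.0168/4700 = 0.01272.
Step 4 — Bandwidth: Δω = ω₀/Q = 2.798e+05 rad/s; BW = Δω/(2π) = 4.453e+04 Hz.

(a) f₀ = 566.4 Hz  (b) Q = 0.01272  (c) BW = 4.453e+04 Hz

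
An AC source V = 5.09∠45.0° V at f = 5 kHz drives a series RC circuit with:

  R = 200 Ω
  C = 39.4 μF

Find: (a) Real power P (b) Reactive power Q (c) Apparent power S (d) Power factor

Step 1 — Angular frequency: ω = 2π·f = 2π·5000 = 3.142e+04 rad/s.
Step 2 — Component impedances:
  R: Z = R = 200 Ω
  C: Z = 1/(jωC) = -j/(ω·C) = 0 - j0.8079 Ω
Step 3 — Series combination: Z_total = R + C = 200 - j0.8079 Ω = 200∠-0.2° Ω.
Step 4 — Source phasor: V = 5.09∠45.0° V = 3.599 + j3.599 V.
Step 5 — Current: I = V / Z = 0.01792 + j0.01807 A = 0.02545∠45.2° A.
Step 6 — Complex power: S = V·I* = 0.1295 - j0.0005233 VA.
Step 7 — Real power: P = Re(S) = 0.1295 W.
Step 8 — Reactive power: Q = Im(S) = -0.0005233 VAR.
Step 9 — Apparent power: |S| = 0.1295 VA.
Step 10 — Power factor: PF = P/|S| = 1 (leading).

(a) P = 0.1295 W  (b) Q = -0.0005233 VAR  (c) S = 0.1295 VA  (d) PF = 1 (leading)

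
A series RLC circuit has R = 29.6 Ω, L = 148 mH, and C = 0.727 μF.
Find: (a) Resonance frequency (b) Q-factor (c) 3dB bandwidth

Step 1 — Resonance condition Im(Z)=0 gives ω₀ = 1/√(LC).
Step 2 — ω₀ = 1/√(0.148·7.27e-07) = 3049 rad/s.
Step 3 — f₀ = ω₀/(2π) = 485.2 Hz.
Step 4 — Series Q: Q = ω₀L/R = 3049·0.148/29.6 = 15.24.
Step 5 — 3dB bandwidth: Δω = ω₀/Q = 200 rad/s; BW = Δω/(2π) = 31.83 Hz.

(a) f₀ = 485.2 Hz  (b) Q = 15.24  (c) BW = 31.83 Hz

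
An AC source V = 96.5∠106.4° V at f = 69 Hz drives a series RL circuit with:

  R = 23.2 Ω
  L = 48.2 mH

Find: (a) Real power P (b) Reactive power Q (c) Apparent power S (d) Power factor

Step 1 — Angular frequency: ω = 2π·f = 2π·69 = 433.5 rad/s.
Step 2 — Component impedances:
  R: Z = R = 23.2 Ω
  L: Z = jωL = j·433.5·0.0482 = 0 + j20.9 Ω
Step 3 — Series combination: Z_total = R + L = 23.2 + j20.9 Ω = 31.22∠42.0° Ω.
Step 4 — Source phasor: V = 96.5∠106.4° V = -27.25 + j92.57 V.
Step 5 — Current: I = V / Z = 1.336 + j2.787 A = 3.091∠64.4° A.
Step 6 — Complex power: S = V·I* = 221.6 + j199.6 VA.
Step 7 — Real power: P = Re(S) = 221.6 W.
Step 8 — Reactive power: Q = Im(S) = 199.6 VAR.
Step 9 — Apparent power: |S| = 298.2 VA.
Step 10 — Power factor: PF = P/|S| = 0.743 (lagging).

(a) P = 221.6 W  (b) Q = 199.6 VAR  (c) S = 298.2 VA  (d) PF = 0.743 (lagging)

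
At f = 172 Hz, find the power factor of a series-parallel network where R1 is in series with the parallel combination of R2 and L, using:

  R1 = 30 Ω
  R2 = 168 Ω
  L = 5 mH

Step 1 — Angular frequency: ω = 2π·f = 2π·172 = 1081 rad/s.
Step 2 — Component impedances:
  R1: Z = R = 30 Ω
  R2: Z = R = 168 Ω
  L: Z = jωL = j·1081·0.005 = 0 + j5.404 Ω
Step 3 — Parallel branch: R2 || L = 1/(1/R2 + 1/L) = 0.1736 + j5.398 Ω.
Step 4 — Series with R1: Z_total = R1 + (R2 || L) = 30.17 + j5.398 Ω = 30.65∠10.1° Ω.
Step 5 — Power factor: PF = cos(φ) = Re(Z)/|Z| = 30.174/30.653 = 0.9844.
Step 6 — Type: Im(Z) = 5.398 ⇒ lagging (phase φ = 10.1°).

PF = 0.9844 (lagging, φ = 10.1°)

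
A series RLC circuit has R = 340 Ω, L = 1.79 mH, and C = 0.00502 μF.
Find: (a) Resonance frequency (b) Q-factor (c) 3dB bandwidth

Step 1 — Resonance condition Im(Z)=0 gives ω₀ = 1/√(LC).
Step 2 — ω₀ = 1/√(0.00179·5.02e-09) = 3.336e+05 rad/s.
Step 3 — f₀ = ω₀/(2π) = 5.309e+04 Hz.
Step 4 — Series Q: Q = ω₀L/R = 3.336e+05·0.00179/340 = 1.756.
Step 5 — 3dB bandwidth: Δω = ω₀/Q = 1.899e+05 rad/s; BW = Δω/(2π) = 3.023e+04 Hz.

(a) f₀ = 5.309e+04 Hz  (b) Q = 1.756  (c) BW = 3.023e+04 Hz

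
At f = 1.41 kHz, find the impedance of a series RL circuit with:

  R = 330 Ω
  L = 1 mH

Step 1 — Angular frequency: ω = 2π·f = 2π·1410 = 8859 rad/s.
Step 2 — Component impedances:
  R: Z = R = 330 Ω
  L: Z = jωL = j·8859·0.001 = 0 + j8.859 Ω
Step 3 — Series combination: Z_total = R + L = 330 + j8.859 Ω = 330.1∠1.5° Ω.

Z = 330 + j8.859 Ω = 330.1∠1.5° Ω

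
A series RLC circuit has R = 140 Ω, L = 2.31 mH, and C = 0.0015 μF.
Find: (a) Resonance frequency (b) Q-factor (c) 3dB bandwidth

Step 1 — Resonance condition Im(Z)=0 gives ω₀ = 1/√(LC).
Step 2 — ω₀ = 1/√(0.00231·1.5e-09) = 5.372e+05 rad/s.
Step 3 — f₀ = ω₀/(2π) = 8.55e+04 Hz.
Step 4 — Series Q: Q = ω₀L/R = 5.372e+05·0.00231/140 = 8.864.
Step 5 — 3dB bandwidth: Δω = ω₀/Q = 6.061e+04 rad/s; BW = Δω/(2π) = 9646 Hz.

(a) f₀ = 8.55e+04 Hz  (b) Q = 8.864  (c) BW = 9646 Hz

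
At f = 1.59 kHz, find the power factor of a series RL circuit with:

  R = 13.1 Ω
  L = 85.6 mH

Step 1 — Angular frequency: ω = 2π·f = 2π·1590 = 9990 rad/s.
Step 2 — Component impedances:
  R: Z = R = 13.1 Ω
  L: Z = jωL = j·9990·0.0856 = 0 + j855.2 Ω
Step 3 — Series combination: Z_total = R + L = 13.1 + j855.2 Ω = 855.3∠89.1° Ω.
Step 4 — Power factor: PF = cos(φ) = Re(Z)/|Z| = 13.1/855.3 = 0.01532.
Step 5 — Type: Im(Z) = 855.2 ⇒ lagging (phase φ = 89.1°).

PF = 0.01532 (lagging, φ = 89.1°)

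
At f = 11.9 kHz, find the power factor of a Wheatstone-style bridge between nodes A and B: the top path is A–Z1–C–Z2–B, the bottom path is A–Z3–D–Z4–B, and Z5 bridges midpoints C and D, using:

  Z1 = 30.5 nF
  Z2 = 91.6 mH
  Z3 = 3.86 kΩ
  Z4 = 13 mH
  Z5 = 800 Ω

Step 1 — Angular frequency: ω = 2π·f = 2π·1.19e+04 = 7.477e+04 rad/s.
Step 2 — Component impedances:
  Z1: Z = 1/(jωC) = -j/(ω·C) = 0 - j438.5 Ω
  Z2: Z = jωL = j·7.477e+04·0.0916 = 0 + j6849 Ω
  Z3: Z = R = 3860 Ω
  Z4: Z = jωL = j·7.477e+04·0.013 = 0 + j972 Ω
  Z5: Z = R = 800 Ω
Step 3 — Bridge requires nodal analysis (the Z5 bridge couples midpoints C and D, so the two paths cannot be reduced to a simple series/parallel combination). Setting node B to ground and injecting 1 A at node A, the 3-node admittance system at A, C, D solves to V_A = Z_AB = 524.9 + j578.1 Ω = 780.8∠47.8° Ω.
Step 4 — Power factor: PF = cos(φ) = Re(Z)/|Z| = 524.9/780.8 = 0.6723.
Step 5 — Type: Im(Z) = 578.1 ⇒ lagging (phase φ = 47.8°).

PF = 0.6723 (lagging, φ = 47.8°)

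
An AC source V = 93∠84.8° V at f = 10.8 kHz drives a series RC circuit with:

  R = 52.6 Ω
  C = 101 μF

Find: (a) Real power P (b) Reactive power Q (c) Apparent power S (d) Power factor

Step 1 — Angular frequency: ω = 2π·f = 2π·1.08e+04 = 6.786e+04 rad/s.
Step 2 — Component impedances:
  R: Z = R = 52.6 Ω
  C: Z = 1/(jωC) = -j/(ω·C) = 0 - j0.1459 Ω
Step 3 — Series combination: Z_total = R + C = 52.6 - j0.1459 Ω = 52.6∠-0.2° Ω.
Step 4 — Source phasor: V = 93∠84.8° V = 8.429 + j92.62 V.
Step 5 — Current: I = V / Z = 0.1554 + j1.761 A = 1.768∠85.0° A.
Step 6 — Complex power: S = V·I* = 164.4 - j0.4561 VA.
Step 7 — Real power: P = Re(S) = 164.4 W.
Step 8 — Reactive power: Q = Im(S) = -0.4561 VAR.
Step 9 — Apparent power: |S| = 164.4 VA.
Step 10 — Power factor: PF = P/|S| = 1 (leading).

(a) P = 164.4 W  (b) Q = -0.4561 VAR  (c) S = 164.4 VA  (d) PF = 1 (leading)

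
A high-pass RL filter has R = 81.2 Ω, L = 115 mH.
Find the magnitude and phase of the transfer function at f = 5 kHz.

Step 1 — Angular frequency: ω = 2π·5000 = 3.142e+04 rad/s.
Step 2 — Transfer function: H(jω) = jωL/(R + jωL).
Step 3 — Numerator jωL = j·3613; denominator R + jωL = 81.2 + j3613.
Step 4 — H = 0.9995 + j0.02246.
Step 5 — Magnitude: |H| = 0.9997 (-0.0 dB); phase: φ = 1.3°.

|H| = 0.9997 (-0.0 dB), φ = 1.3°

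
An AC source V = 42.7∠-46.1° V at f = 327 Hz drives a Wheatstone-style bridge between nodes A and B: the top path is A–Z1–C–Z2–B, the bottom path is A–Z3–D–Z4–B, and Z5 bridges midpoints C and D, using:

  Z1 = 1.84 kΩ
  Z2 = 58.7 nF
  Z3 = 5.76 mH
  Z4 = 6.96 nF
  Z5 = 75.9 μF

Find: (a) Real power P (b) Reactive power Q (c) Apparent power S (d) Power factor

Step 1 — Angular frequency: ω = 2π·f = 2π·327 = 2055 rad/s.
Step 2 — Component impedances:
  Z1: Z = R = 1840 Ω
  Z2: Z = 1/(jωC) = -j/(ω·C) = 0 - j8292 Ω
  Z3: Z = jωL = j·2055·0.00576 = 0 + j11.83 Ω
  Z4: Z = 1/(jωC) = -j/(ω·C) = 0 - j6.993e+04 Ω
  Z5: Z = 1/(jωC) = -j/(ω·C) = 0 - j6.413 Ω
Step 3 — Bridge requires nodal analysis (the Z5 bridge couples midpoints C and D, so the two paths cannot be reduced to a simple series/parallel combination). Setting node B to ground and injecting 1 A at node A, the 3-node admittance system at A, C, D solves to V_A = Z_AB = 0.02024 - j7406 Ω = 7406∠-90.0° Ω.
Step 4 — Source phasor: V = 42.7∠-46.1° V = 29.61 - j30.77 V.
Step 5 — Current: I = V / Z = 0.004154 + j0.003998 A = 0.005766∠43.9° A.
Step 6 — Complex power: S = V·I* = 6.727e-07 - j0.2462 VA.
Step 7 — Real power: P = Re(S) = 6.727e-07 W.
Step 8 — Reactive power: Q = Im(S) = -0.2462 VAR.
Step 9 — Apparent power: |S| = 0.2462 VA.
Step 10 — Power factor: PF = P/|S| = 2.733e-06 (leading).

(a) P = 6.727e-07 W  (b) Q = -0.2462 VAR  (c) S = 0.2462 VA  (d) PF = 2.733e-06 (leading)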